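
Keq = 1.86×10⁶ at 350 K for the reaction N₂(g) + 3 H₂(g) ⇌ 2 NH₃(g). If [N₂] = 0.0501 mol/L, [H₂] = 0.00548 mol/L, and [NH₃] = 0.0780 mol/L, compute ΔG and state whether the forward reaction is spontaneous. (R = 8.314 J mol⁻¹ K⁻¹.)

ΔG = -2.69 kJ/mol; the forward reaction is spontaneous

Q = [NH₃]² / ([N₂]·[H₂]³) = (0.0780)² / ((0.0501)·(0.00548)³) = 7.38×10⁵
ΔG = RT ln(Q/Keq) = (8.314 J mol⁻¹ K⁻¹)(350 K) × ln(7.38×10⁵/1.86×10⁶)
   = (2.910 kJ/mol)(-0.9244) = -2.69 kJ/mol
ΔG < 0, so the forward reaction is spontaneous (proceeds forward).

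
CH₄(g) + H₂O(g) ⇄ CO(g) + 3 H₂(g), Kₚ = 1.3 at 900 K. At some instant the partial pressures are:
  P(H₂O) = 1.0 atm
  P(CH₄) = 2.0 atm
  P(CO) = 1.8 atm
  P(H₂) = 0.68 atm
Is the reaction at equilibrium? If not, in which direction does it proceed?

forward (toward products)

Qₚ = P(CO)·P(H₂)³ / (P(CH₄)·P(H₂O)) = (1.8)·(0.68)³ / ((2.0)·(1.0)) = 0.28
Qₚ = 0.28 < Kₚ = 1.3, so the forward reaction proceeds.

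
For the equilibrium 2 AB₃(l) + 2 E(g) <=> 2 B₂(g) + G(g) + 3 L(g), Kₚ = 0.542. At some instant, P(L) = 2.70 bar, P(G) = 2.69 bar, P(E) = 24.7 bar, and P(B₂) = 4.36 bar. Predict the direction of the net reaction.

(AB₃ is a pure liquid — omitted from Qₚ.)
Qₚ = P(B₂)²·P(G)·P(L)³ / P(E)² = (4.36)²·(2.69)·(2.70)³ / (24.7)² = 1.65
Qₚ = 1.65 > Kₚ = 0.542, so the reverse reaction proceeds.

reverse (toward reactants)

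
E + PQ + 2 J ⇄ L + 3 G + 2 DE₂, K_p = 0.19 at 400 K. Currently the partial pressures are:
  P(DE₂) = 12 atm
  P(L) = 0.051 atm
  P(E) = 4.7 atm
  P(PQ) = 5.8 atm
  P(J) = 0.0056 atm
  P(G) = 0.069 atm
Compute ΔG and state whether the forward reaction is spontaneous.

Q_p = P(L)·P(G)³·P(DE₂)² / (P(E)·P(PQ)·P(J)²) = (0.051)·(0.069)³·(12)² / ((4.7)·(5.8)·(0.0056)²) = 2.82
ΔG = RT ln(Q_p/K_p) = (8.314 J mol⁻¹ K⁻¹)(400 K) × ln(2.82/0.19)
   = (3.326 kJ/mol)(2.697) = 8.97 kJ/mol
ΔG > 0, so the forward reaction is non-spontaneous (proceeds in reverse).

ΔG = 8.97 kJ/mol; the forward reaction is non-spontaneous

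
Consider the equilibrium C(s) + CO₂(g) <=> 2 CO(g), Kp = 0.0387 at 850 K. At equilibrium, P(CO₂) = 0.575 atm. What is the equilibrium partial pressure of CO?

(C is a pure solid — omitted from Kp.)
At equilibrium, Kp = P(CO)² / P(CO₂) = 0.0387.
(P(CO))² / (0.575) = 0.0387
P(CO)² = 0.0223 ⇒ P(CO) = 0.149 atm

P(CO) = 0.149 atm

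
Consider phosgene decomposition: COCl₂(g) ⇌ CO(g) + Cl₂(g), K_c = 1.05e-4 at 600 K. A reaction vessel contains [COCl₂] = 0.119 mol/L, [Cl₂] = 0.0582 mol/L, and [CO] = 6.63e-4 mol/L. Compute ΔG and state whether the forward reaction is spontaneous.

Q_c = [CO]·[Cl₂] / [COCl₂] = (6.63e-4)·(0.0582) / (0.119) = 3.24e-4
ΔG = RT ln(Q_c/K_c) = (8.314 J mol⁻¹ K⁻¹)(600 K) × ln(3.24e-4/1.05e-4)
   = (4.988 kJ/mol)(1.127) = 5.62 kJ/mol
ΔG > 0, so the forward reaction is non-spontaneous (proceeds in reverse).

ΔG = 5.62 kJ/mol; the forward reaction is non-spontaneous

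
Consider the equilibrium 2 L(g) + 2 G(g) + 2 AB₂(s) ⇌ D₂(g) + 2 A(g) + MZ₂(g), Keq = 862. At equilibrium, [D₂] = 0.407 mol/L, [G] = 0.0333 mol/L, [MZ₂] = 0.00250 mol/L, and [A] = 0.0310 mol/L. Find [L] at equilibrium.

[L] = 0.00101 mol/L

(AB₂ is a pure solid — omitted from Keq.)
At equilibrium, Keq = [D₂]·[A]²·[MZ₂] / ([L]²·[G]²) = 862.
(0.407)·(0.0310)²·(0.00250) / (([L])²·(0.0333)²) = 862
[L]² = 1.02e-6 ⇒ [L] = 0.00101 mol/L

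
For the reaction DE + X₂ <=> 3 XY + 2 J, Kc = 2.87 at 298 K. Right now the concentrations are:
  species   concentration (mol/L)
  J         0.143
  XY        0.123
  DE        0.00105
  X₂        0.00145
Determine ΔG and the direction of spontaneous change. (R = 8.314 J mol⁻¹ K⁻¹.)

ΔG = 5.36 kJ/mol; the forward reaction is non-spontaneous

Qc = [XY]³·[J]² / ([DE]·[X₂]) = (0.123)³·(0.143)² / ((0.00105)·(0.00145)) = 25.0
ΔG = RT ln(Qc/Kc) = (8.314 J mol⁻¹ K⁻¹)(298 K) × ln(25.0/2.87)
   = (2.478 kJ/mol)(2.165) = 5.36 kJ/mol
ΔG > 0, so the forward reaction is non-spontaneous (proceeds in reverse).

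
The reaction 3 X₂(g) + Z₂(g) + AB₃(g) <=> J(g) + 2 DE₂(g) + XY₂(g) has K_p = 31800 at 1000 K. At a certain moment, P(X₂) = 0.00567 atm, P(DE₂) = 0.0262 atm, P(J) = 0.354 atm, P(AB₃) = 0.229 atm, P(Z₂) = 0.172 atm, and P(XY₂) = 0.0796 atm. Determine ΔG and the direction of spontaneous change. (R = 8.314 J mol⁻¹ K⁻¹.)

ΔG = -20.5 kJ/mol; the forward reaction is spontaneous

Q_p = P(J)·P(DE₂)²·P(XY₂) / (P(X₂)³·P(Z₂)·P(AB₃)) = (0.354)·(0.0262)²·(0.0796) / ((0.00567)³·(0.172)·(0.229)) = 2690
ΔG = RT ln(Q_p/K_p) = (8.314 J mol⁻¹ K⁻¹)(1000 K) × ln(2690/31800)
   = (8.314 kJ/mol)(-2.470) = -20.5 kJ/mol
ΔG < 0, so the forward reaction is spontaneous (proceeds forward).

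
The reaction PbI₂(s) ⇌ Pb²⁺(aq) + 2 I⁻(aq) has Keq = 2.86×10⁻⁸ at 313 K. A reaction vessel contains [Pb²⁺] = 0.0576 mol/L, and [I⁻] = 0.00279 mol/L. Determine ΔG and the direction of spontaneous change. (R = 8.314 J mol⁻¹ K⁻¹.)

ΔG = 7.16 kJ/mol; the forward reaction is non-spontaneous

(PbI₂ is a pure solid — omitted from Q.)
Q = [Pb²⁺]·[I⁻]² = (0.0576)·(0.00279)² = 4.48×10⁻⁷
ΔG = RT ln(Q/Keq) = (8.314 J mol⁻¹ K⁻¹)(313 K) × ln(4.48×10⁻⁷/2.86×10⁻⁸)
   = (2.602 kJ/mol)(2.751) = 7.16 kJ/mol
ΔG > 0, so the forward reaction is non-spontaneous (proceeds in reverse).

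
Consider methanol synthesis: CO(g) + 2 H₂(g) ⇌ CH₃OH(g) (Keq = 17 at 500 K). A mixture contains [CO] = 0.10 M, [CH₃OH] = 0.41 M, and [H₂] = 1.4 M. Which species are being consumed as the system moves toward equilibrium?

CO, H₂ (reactants)

Q = [CH₃OH] / ([CO]·[H₂]²) = (0.41) / ((0.10)·(1.4)²) = 2.1
Q = 2.1 < Keq = 17: net forward reaction.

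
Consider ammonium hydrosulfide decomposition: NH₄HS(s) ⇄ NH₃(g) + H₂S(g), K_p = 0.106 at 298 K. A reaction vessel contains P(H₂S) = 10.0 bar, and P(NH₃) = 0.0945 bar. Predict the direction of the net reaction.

in the reverse direction

(NH₄HS is a pure solid — omitted from Q_p.)
Q_p = P(NH₃)·P(H₂S) = (0.0945)·(10.0) = 0.945
Q_p = 0.945 > K_p = 0.106, so the reverse reaction proceeds.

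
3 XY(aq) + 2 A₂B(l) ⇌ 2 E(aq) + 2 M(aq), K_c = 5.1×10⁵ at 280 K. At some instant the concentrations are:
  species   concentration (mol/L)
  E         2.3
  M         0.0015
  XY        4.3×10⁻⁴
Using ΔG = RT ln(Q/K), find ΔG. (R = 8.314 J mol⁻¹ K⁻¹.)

(A₂B is a pure liquid — omitted from Q_c.)
Q_c = [E]²·[M]² / [XY]³ = (2.3)²·(0.0015)² / (4.3×10⁻⁴)³ = 1.50×10⁵
ΔG = RT ln(Q_c/K_c) = (8.314 J mol⁻¹ K⁻¹)(280 K) × ln(1.50×10⁵/5.1×10⁵)
   = (2.328 kJ/mol)(-1.224) = -2.85 kJ/mol
ΔG < 0, so the forward reaction is spontaneous (proceeds forward).

ΔG = -2.85 kJ/mol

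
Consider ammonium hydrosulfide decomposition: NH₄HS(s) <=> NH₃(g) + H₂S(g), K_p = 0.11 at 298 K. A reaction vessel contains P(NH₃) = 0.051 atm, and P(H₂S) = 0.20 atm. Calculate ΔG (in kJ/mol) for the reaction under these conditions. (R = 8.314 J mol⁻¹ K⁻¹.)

ΔG = -5.89 kJ/mol

(NH₄HS is a pure solid — omitted from Q_p.)
Q_p = P(NH₃)·P(H₂S) = (0.051)·(0.20) = 0.0102
ΔG = RT ln(Q_p/K_p) = (8.314 J mol⁻¹ K⁻¹)(298 K) × ln(0.0102/0.11)
   = (2.478 kJ/mol)(-2.378) = -5.89 kJ/mol
ΔG < 0, so the forward reaction is spontaneous (proceeds forward).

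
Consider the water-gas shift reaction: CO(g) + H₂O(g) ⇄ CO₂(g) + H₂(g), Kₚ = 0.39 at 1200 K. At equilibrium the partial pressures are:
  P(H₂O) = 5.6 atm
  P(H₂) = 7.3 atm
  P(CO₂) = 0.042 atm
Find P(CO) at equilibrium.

P(CO) = 0.14 atm

At equilibrium, Kₚ = P(CO₂)·P(H₂) / (P(CO)·P(H₂O)) = 0.39.
(0.042)·(7.3) / ((P(CO))·(5.6)) = 0.39
P(CO) = 0.140 = 0.14 atm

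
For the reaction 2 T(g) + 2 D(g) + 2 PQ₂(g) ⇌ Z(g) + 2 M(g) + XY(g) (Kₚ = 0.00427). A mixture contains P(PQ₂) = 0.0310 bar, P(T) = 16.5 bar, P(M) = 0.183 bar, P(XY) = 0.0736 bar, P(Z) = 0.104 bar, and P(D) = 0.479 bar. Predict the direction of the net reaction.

Qₚ = P(Z)·P(M)²·P(XY) / (P(T)²·P(D)²·P(PQ₂)²) = (0.104)·(0.183)²·(0.0736) / ((16.5)²·(0.479)²·(0.0310)²) = 0.00427
Qₚ = 0.00427 = Kₚ, so the system is already at equilibrium.

no net change (already at equilibrium)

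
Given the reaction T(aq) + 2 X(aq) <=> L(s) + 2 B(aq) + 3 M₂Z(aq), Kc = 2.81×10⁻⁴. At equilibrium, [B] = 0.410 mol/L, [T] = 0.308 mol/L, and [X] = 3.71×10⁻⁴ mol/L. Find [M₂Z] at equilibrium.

(L is a pure solid — omitted from Kc.)
At equilibrium, Kc = [B]²·[M₂Z]³ / ([T]·[X]²) = 2.81×10⁻⁴.
(0.410)²·([M₂Z])³ / ((0.308)·(3.71×10⁻⁴)²) = 2.81×10⁻⁴
[M₂Z]³ = 7.09×10⁻¹¹ ⇒ [M₂Z] = 4.14×10⁻⁴ mol/L

[M₂Z] = 4.14×10⁻⁴ mol/L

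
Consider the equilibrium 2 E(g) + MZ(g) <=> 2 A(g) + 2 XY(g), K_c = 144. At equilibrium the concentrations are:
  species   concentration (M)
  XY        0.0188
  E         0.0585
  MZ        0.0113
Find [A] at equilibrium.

[A] = 3.97 M

At equilibrium, K_c = [A]²·[XY]² / ([E]²·[MZ]) = 144.
([A])²·(0.0188)² / ((0.0585)²·(0.0113)) = 144
[A]² = 15.8 ⇒ [A] = 3.97 M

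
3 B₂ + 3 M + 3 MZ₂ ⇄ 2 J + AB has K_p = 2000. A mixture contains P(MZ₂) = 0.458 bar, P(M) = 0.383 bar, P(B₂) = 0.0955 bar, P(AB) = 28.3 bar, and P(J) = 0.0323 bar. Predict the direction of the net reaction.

to the left

Q_p = P(J)²·P(AB) / (P(B₂)³·P(M)³·P(MZ₂)³) = (0.0323)²·(28.3) / ((0.0955)³·(0.383)³·(0.458)³) = 6280
Q_p = 6280 > K_p = 2000, so the reverse reaction proceeds.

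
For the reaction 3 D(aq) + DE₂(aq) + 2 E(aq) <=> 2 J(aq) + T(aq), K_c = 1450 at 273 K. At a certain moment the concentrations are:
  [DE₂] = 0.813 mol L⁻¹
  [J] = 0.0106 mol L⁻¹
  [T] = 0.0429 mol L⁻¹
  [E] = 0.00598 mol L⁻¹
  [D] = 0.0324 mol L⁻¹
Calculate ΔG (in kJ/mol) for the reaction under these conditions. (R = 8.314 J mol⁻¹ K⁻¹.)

Q_c = [J]²·[T] / ([D]³·[DE₂]·[E]²) = (0.0106)²·(0.0429) / ((0.0324)³·(0.813)·(0.00598)²) = 4870
ΔG = RT ln(Q_c/K_c) = (8.314 J mol⁻¹ K⁻¹)(273 K) × ln(4870/1450)
   = (2.270 kJ/mol)(1.212) = 2.75 kJ/mol
ΔG > 0, so the forward reaction is non-spontaneous (proceeds in reverse).

ΔG = 2.75 kJ/mol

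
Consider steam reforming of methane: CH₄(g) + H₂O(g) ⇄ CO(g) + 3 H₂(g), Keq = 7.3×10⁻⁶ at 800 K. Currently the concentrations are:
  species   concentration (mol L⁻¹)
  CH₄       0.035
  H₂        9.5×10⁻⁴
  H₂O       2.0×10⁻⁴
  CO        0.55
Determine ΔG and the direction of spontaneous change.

ΔG = 14.8 kJ/mol; the forward reaction is non-spontaneous

Q = [CO]·[H₂]³ / ([CH₄]·[H₂O]) = (0.55)·(9.5×10⁻⁴)³ / ((0.035)·(2.0×10⁻⁴)) = 6.74×10⁻⁵
ΔG = RT ln(Q/Keq) = (8.314 J mol⁻¹ K⁻¹)(800 K) × ln(6.74×10⁻⁵/7.3×10⁻⁶)
   = (6.651 kJ/mol)(2.223) = 14.8 kJ/mol
ΔG > 0, so the forward reaction is non-spontaneous (proceeds in reverse).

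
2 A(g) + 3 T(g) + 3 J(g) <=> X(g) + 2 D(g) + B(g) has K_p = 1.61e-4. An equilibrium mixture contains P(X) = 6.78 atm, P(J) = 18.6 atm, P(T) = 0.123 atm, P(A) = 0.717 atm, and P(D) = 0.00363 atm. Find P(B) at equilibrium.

P(B) = 11.1 atm

At equilibrium, K_p = P(X)·P(D)²·P(B) / (P(A)²·P(T)³·P(J)³) = 1.61e-4.
(6.78)·(0.00363)²·(P(B)) / ((0.717)²·(0.123)³·(18.6)³) = 1.61e-4
P(B) = 11.1 atm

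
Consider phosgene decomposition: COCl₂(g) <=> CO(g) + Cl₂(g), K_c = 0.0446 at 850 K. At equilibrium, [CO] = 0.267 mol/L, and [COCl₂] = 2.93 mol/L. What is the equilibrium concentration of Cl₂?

At equilibrium, K_c = [CO]·[Cl₂] / [COCl₂] = 0.0446.
(0.267)·([Cl₂]) / (2.93) = 0.0446
[Cl₂] = 0.489 mol/L

[Cl₂] = 0.489 mol/L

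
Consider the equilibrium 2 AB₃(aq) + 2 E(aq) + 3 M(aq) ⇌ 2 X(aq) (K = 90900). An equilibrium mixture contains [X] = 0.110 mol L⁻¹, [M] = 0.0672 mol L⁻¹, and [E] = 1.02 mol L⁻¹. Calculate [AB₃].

At equilibrium, K = [X]² / ([AB₃]²·[E]²·[M]³) = 90900.
(0.110)² / (([AB₃])²·(1.02)²·(0.0672)³) = 90900
[AB₃]² = 4.22×10⁻⁴ ⇒ [AB₃] = 0.0205 mol L⁻¹

[AB₃] = 0.0205 mol L⁻¹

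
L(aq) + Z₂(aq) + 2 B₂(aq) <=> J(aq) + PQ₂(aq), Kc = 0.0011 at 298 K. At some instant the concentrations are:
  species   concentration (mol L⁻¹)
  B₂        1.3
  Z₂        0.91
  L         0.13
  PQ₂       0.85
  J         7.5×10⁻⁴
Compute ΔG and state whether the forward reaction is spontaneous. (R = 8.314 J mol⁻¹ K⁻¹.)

ΔG = 2.64 kJ/mol; the forward reaction is non-spontaneous

Qc = [J]·[PQ₂] / ([L]·[Z₂]·[B₂]²) = (7.5×10⁻⁴)·(0.85) / ((0.13)·(0.91)·(1.3)²) = 0.00319
ΔG = RT ln(Qc/Kc) = (8.314 J mol⁻¹ K⁻¹)(298 K) × ln(0.00319/0.0011)
   = (2.478 kJ/mol)(1.065) = 2.64 kJ/mol
ΔG > 0, so the forward reaction is non-spontaneous (proceeds in reverse).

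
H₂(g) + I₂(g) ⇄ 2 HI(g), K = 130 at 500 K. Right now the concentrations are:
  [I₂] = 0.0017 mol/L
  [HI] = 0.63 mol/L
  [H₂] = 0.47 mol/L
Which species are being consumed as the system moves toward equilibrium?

HI (products)

Q = [HI]² / ([H₂]·[I₂]) = (0.63)² / ((0.47)·(0.0017)) = 500
Q = 500 > K = 130: net reverse reaction.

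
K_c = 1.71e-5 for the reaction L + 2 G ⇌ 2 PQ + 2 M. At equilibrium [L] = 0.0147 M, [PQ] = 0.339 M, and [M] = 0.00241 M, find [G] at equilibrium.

At equilibrium, K_c = [PQ]²·[M]² / ([L]·[G]²) = 1.71e-5.
(0.339)²·(0.00241)² / ((0.0147)·([G])²) = 1.71e-5
[G]² = 2.66 ⇒ [G] = 1.63 M

[G] = 1.63 M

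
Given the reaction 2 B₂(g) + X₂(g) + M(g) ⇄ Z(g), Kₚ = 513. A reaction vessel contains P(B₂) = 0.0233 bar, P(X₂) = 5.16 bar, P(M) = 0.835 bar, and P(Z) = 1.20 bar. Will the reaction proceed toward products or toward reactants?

no net change (already at equilibrium)

Qₚ = P(Z) / (P(B₂)²·P(X₂)·P(M)) = (1.20) / ((0.0233)²·(5.16)·(0.835)) = 513
Qₚ = 513 = Kₚ, so the system is already at equilibrium.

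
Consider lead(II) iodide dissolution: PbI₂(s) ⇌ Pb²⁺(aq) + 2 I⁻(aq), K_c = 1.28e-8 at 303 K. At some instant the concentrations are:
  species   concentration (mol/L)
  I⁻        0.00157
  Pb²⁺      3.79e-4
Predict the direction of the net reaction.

(PbI₂ is a pure solid — omitted from Q_c.)
Q_c = [Pb²⁺]·[I⁻]² = (3.79e-4)·(0.00157)² = 9.34e-10
Q_c = 9.34e-10 < K_c = 1.28e-8, so the forward reaction proceeds.

in the forward direction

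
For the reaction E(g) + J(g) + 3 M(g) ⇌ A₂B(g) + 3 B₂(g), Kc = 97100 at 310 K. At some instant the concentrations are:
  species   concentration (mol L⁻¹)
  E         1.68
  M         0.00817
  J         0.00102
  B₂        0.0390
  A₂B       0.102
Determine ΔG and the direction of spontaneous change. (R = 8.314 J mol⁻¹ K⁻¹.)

Qc = [A₂B]·[B₂]³ / ([E]·[J]·[M]³) = (0.102)·(0.0390)³ / ((1.68)·(0.00102)·(0.00817)³) = 6470
ΔG = RT ln(Qc/Kc) = (8.314 J mol⁻¹ K⁻¹)(310 K) × ln(6470/97100)
   = (2.577 kJ/mol)(-2.709) = -6.98 kJ/mol
ΔG < 0, so the forward reaction is spontaneous (proceeds forward).

ΔG = -6.98 kJ/mol; the forward reaction is spontaneous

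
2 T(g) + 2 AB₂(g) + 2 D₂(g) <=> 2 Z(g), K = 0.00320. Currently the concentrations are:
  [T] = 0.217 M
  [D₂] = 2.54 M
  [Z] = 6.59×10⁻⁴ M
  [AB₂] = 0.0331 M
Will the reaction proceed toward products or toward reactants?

Q = [Z]² / ([T]²·[AB₂]²·[D₂]²) = (6.59×10⁻⁴)² / ((0.217)²·(0.0331)²·(2.54)²) = 0.00130
Q = 0.00130 < K = 0.00320, so the forward reaction proceeds.

in the forward direction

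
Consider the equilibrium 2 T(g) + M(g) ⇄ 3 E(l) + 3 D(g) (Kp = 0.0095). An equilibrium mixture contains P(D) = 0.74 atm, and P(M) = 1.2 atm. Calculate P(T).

P(T) = 6.0 atm

(E is a pure liquid — omitted from Kp.)
At equilibrium, Kp = P(D)³ / (P(T)²·P(M)) = 0.0095.
(0.74)³ / ((P(T))²·(1.2)) = 0.0095
P(T)² = 35.5 ⇒ P(T) = 6.0 atm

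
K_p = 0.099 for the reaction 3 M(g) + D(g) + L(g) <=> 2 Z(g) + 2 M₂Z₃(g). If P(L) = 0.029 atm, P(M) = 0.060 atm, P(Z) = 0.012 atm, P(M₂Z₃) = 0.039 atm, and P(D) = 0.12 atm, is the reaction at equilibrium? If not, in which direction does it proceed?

Q_p = P(Z)²·P(M₂Z₃)² / (P(M)³·P(D)·P(L)) = (0.012)²·(0.039)² / ((0.060)³·(0.12)·(0.029)) = 0.29
Q_p = 0.29 > K_p = 0.099, so the reverse reaction proceeds.

in the reverse direction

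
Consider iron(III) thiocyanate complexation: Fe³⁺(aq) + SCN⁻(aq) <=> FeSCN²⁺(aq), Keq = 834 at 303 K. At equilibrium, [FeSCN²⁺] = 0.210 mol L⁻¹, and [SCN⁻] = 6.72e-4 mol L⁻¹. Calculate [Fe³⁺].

[Fe³⁺] = 0.375 mol L⁻¹

At equilibrium, Keq = [FeSCN²⁺] / ([Fe³⁺]·[SCN⁻]) = 834.
(0.210) / (([Fe³⁺])·(6.72e-4)) = 834
[Fe³⁺] = 0.375 mol L⁻¹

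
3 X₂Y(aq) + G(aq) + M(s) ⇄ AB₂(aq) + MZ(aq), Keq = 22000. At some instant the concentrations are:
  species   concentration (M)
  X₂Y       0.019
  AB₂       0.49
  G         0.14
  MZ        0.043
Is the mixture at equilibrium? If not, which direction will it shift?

(M is a pure solid — omitted from Q.)
Q = [AB₂]·[MZ] / ([X₂Y]³·[G]) = (0.49)·(0.043) / ((0.019)³·(0.14)) = 22000
Q = 22000 = Keq; the system is at equilibrium.

yes, at equilibrium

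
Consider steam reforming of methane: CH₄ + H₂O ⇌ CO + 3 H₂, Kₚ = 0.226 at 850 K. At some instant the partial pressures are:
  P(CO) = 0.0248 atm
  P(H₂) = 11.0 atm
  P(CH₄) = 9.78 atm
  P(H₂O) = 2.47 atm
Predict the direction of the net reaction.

in the reverse direction

Qₚ = P(CO)·P(H₂)³ / (P(CH₄)·P(H₂O)) = (0.0248)·(11.0)³ / ((9.78)·(2.47)) = 1.37
Qₚ = 1.37 > Kₚ = 0.226, so the reverse reaction proceeds.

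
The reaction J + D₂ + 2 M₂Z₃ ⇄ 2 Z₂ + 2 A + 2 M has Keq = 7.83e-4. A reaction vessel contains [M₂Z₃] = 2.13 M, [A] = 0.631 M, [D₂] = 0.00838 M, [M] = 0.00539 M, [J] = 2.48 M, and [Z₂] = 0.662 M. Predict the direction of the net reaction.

in the forward direction

Q = [Z₂]²·[A]²·[M]² / ([J]·[D₂]·[M₂Z₃]²) = (0.662)²·(0.631)²·(0.00539)² / ((2.48)·(0.00838)·(2.13)²) = 5.38e-5
Q = 5.38e-5 < Keq = 7.83e-4, so the forward reaction proceeds.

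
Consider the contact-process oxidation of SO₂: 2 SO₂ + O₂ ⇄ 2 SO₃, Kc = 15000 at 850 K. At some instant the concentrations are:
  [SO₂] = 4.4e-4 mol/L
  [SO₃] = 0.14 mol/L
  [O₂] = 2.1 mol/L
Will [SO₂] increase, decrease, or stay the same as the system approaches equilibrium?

Qc = [SO₃]² / ([SO₂]²·[O₂]) = (0.14)² / ((4.4e-4)²·(2.1)) = 48000
Qc = 48000 > Kc = 15000: net reverse reaction.
SO₂ is a reactant, so it increases.

increase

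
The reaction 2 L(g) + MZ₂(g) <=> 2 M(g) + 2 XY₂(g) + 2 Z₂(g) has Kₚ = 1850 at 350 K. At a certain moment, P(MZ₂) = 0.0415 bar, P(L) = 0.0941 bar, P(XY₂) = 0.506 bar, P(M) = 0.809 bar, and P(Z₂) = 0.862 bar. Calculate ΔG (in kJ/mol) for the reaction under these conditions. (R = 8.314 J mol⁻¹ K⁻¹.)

ΔG = -4.94 kJ/mol

Qₚ = P(M)²·P(XY₂)²·P(Z₂)² / (P(L)²·P(MZ₂)) = (0.809)²·(0.506)²·(0.862)² / ((0.0941)²·(0.0415)) = 339
ΔG = RT ln(Qₚ/Kₚ) = (8.314 J mol⁻¹ K⁻¹)(350 K) × ln(339/1850)
   = (2.910 kJ/mol)(-1.697) = -4.94 kJ/mol
ΔG < 0, so the forward reaction is spontaneous (proceeds forward).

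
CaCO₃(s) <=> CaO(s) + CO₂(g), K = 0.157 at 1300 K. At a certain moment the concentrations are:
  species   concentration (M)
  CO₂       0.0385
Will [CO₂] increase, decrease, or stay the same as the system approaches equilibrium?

(CaCO₃, CaO are pure solids — omitted from Q.)
Q = [CO₂] = 0.0385
Q = 0.0385 < K = 0.157: net forward reaction.
CO₂ is a product, so it increases.

increase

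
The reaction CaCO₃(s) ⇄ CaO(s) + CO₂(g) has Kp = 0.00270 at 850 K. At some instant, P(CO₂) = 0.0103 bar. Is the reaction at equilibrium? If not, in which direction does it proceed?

reverse (toward reactants)

(CaCO₃, CaO are pure solids — omitted from Qp.)
Qp = P(CO₂) = 0.0103
Qp = 0.0103 > Kp = 0.00270, so the reverse reaction proceeds.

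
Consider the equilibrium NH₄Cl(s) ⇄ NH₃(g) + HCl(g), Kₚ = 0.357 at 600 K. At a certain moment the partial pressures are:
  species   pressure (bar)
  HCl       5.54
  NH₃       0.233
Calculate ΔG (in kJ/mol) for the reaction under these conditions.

(NH₄Cl is a pure solid — omitted from Qₚ.)
Qₚ = P(NH₃)·P(HCl) = (0.233)·(5.54) = 1.29
ΔG = RT ln(Qₚ/Kₚ) = (8.314 J mol⁻¹ K⁻¹)(600 K) × ln(1.29/0.357)
   = (4.988 kJ/mol)(1.285) = 6.41 kJ/mol
ΔG > 0, so the forward reaction is non-spontaneous (proceeds in reverse).

ΔG = 6.41 kJ/mol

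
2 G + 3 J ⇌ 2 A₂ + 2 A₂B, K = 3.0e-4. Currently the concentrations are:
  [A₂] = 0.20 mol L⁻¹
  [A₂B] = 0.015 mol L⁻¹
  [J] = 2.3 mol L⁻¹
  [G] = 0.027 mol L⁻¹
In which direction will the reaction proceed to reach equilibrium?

to the left

Q = [A₂]²·[A₂B]² / ([G]²·[J]³) = (0.20)²·(0.015)² / ((0.027)²·(2.3)³) = 0.0010
Q = 0.0010 > K = 3.0e-4, so the reverse reaction proceeds.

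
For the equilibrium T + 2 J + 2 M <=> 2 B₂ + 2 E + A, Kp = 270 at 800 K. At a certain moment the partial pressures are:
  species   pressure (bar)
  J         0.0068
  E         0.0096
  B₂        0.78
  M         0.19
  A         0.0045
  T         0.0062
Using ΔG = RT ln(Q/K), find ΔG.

ΔG = -16.0 kJ/mol

Qp = P(B₂)²·P(E)²·P(A) / (P(T)·P(J)²·P(M)²) = (0.78)²·(0.0096)²·(0.0045) / ((0.0062)·(0.0068)²·(0.19)²) = 24.4
ΔG = RT ln(Qp/Kp) = (8.314 J mol⁻¹ K⁻¹)(800 K) × ln(24.4/270)
   = (6.651 kJ/mol)(-2.404) = -16.0 kJ/mol
ΔG < 0, so the forward reaction is spontaneous (proceeds forward).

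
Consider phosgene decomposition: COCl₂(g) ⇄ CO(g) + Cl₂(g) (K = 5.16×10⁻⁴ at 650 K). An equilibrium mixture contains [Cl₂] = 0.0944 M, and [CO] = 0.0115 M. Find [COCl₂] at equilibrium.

At equilibrium, K = [CO]·[Cl₂] / [COCl₂] = 5.16×10⁻⁴.
(0.0115)·(0.0944) / ([COCl₂]) = 5.16×10⁻⁴
[COCl₂] = 2.10 M

[COCl₂] = 2.10 M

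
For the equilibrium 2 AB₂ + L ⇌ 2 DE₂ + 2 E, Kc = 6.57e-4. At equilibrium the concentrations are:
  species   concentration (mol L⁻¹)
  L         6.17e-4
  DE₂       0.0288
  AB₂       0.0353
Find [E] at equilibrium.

At equilibrium, Kc = [DE₂]²·[E]² / ([AB₂]²·[L]) = 6.57e-4.
(0.0288)²·([E])² / ((0.0353)²·(6.17e-4)) = 6.57e-4
[E]² = 6.09e-7 ⇒ [E] = 7.80e-4 mol L⁻¹

[E] = 7.80e-4 mol L⁻¹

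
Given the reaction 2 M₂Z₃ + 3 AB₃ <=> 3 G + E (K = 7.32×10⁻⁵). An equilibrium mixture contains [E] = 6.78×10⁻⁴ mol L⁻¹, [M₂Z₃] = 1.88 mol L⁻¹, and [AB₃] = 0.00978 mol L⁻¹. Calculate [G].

[G] = 0.00709 mol L⁻¹

At equilibrium, K = [G]³·[E] / ([M₂Z₃]²·[AB₃]³) = 7.32×10⁻⁵.
([G])³·(6.78×10⁻⁴) / ((1.88)²·(0.00978)³) = 7.32×10⁻⁵
[G]³ = 3.57×10⁻⁷ ⇒ [G] = 0.00709 mol L⁻¹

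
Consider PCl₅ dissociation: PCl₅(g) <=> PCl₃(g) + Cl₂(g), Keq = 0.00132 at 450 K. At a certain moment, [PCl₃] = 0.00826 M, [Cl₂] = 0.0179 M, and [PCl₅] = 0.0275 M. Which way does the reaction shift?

to the left

Q = [PCl₃]·[Cl₂] / [PCl₅] = (0.00826)·(0.0179) / (0.0275) = 0.00538
Q = 0.00538 > Keq = 0.00132, so the reverse reaction proceeds.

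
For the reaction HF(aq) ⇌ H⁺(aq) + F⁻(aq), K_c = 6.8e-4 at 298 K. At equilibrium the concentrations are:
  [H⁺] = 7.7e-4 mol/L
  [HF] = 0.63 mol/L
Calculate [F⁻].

At equilibrium, K_c = [H⁺]·[F⁻] / [HF] = 6.8e-4.
(7.7e-4)·([F⁻]) / (0.63) = 6.8e-4
[F⁻] = 0.556 = 0.56 mol/L

[F⁻] = 0.56 mol/L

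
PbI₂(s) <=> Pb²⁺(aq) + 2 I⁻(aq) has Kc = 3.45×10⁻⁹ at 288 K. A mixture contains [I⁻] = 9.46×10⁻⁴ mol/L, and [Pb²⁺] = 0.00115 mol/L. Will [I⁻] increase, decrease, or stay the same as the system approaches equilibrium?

increase

(PbI₂ is a pure solid — omitted from Qc.)
Qc = [Pb²⁺]·[I⁻]² = (0.00115)·(9.46×10⁻⁴)² = 1.03×10⁻⁹
Qc = 1.03×10⁻⁹ < Kc = 3.45×10⁻⁹: net forward reaction.
I⁻ is a product, so it increases.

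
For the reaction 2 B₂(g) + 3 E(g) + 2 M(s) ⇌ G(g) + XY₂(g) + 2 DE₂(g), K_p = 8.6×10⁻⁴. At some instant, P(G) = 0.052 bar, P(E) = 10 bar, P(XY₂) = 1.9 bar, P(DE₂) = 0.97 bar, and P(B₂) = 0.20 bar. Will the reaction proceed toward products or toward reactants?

reverse (toward reactants)

(M is a pure solid — omitted from Q_p.)
Q_p = P(G)·P(XY₂)·P(DE₂)² / (P(B₂)²·P(E)³) = (0.052)·(1.9)·(0.97)² / ((0.20)²·(10)³) = 0.0023
Q_p = 0.0023 > K_p = 8.6×10⁻⁴, so the reverse reaction proceeds.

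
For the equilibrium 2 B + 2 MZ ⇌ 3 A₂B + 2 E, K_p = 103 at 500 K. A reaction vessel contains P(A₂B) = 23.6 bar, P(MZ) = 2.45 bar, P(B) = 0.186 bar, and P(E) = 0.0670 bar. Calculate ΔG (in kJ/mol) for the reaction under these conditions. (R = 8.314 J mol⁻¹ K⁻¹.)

ΔG = 4.22 kJ/mol

Q_p = P(A₂B)³·P(E)² / (P(B)²·P(MZ)²) = (23.6)³·(0.0670)² / ((0.186)²·(2.45)²) = 284
ΔG = RT ln(Q_p/K_p) = (8.314 J mol⁻¹ K⁻¹)(500 K) × ln(284/103)
   = (4.157 kJ/mol)(1.014) = 4.22 kJ/mol
ΔG > 0, so the forward reaction is non-spontaneous (proceeds in reverse).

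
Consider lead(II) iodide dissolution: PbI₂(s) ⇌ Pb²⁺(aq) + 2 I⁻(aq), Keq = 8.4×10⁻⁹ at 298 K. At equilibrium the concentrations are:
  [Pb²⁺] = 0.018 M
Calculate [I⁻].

[I⁻] = 6.8×10⁻⁴ M

(PbI₂ is a pure solid — omitted from Keq.)
At equilibrium, Keq = [Pb²⁺]·[I⁻]² = 8.4×10⁻⁹.
(0.018)·([I⁻])² = 8.4×10⁻⁹
[I⁻]² = 4.67×10⁻⁷ ⇒ [I⁻] = 6.8×10⁻⁴ M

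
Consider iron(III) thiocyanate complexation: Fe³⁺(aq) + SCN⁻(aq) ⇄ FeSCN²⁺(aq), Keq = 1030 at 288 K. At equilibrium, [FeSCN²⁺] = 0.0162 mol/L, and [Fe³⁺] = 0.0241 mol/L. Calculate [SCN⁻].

At equilibrium, Keq = [FeSCN²⁺] / ([Fe³⁺]·[SCN⁻]) = 1030.
(0.0162) / ((0.0241)·([SCN⁻])) = 1030
[SCN⁻] = 6.53e-4 mol/L

[SCN⁻] = 6.53e-4 mol/L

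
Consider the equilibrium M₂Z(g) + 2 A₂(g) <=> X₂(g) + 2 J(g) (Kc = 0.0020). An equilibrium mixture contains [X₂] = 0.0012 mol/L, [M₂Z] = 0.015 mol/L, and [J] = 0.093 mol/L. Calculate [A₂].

[A₂] = 0.59 mol/L

At equilibrium, Kc = [X₂]·[J]² / ([M₂Z]·[A₂]²) = 0.0020.
(0.0012)·(0.093)² / ((0.015)·([A₂])²) = 0.0020
[A₂]² = 0.346 ⇒ [A₂] = 0.59 mol/L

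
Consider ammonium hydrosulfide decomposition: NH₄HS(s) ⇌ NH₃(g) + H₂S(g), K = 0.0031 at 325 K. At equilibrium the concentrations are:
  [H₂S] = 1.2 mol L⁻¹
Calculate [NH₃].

[NH₃] = 0.0026 mol L⁻¹

(NH₄HS is a pure solid — omitted from K.)
At equilibrium, K = [NH₃]·[H₂S] = 0.0031.
([NH₃])·(1.2) = 0.0031
[NH₃] = 0.00258 = 0.0026 mol L⁻¹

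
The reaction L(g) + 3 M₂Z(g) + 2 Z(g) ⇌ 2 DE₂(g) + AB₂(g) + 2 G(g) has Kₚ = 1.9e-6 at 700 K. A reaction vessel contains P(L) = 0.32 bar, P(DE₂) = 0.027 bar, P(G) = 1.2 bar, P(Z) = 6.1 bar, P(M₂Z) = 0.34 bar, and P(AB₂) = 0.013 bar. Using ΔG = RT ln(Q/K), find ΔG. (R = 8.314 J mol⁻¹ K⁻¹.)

Qₚ = P(DE₂)²·P(AB₂)·P(G)² / (P(L)·P(M₂Z)³·P(Z)²) = (0.027)²·(0.013)·(1.2)² / ((0.32)·(0.34)³·(6.1)²) = 2.92e-5
ΔG = RT ln(Qₚ/Kₚ) = (8.314 J mol⁻¹ K⁻¹)(700 K) × ln(2.92e-5/1.9e-6)
   = (5.820 kJ/mol)(2.732) = 15.9 kJ/mol
ΔG > 0, so the forward reaction is non-spontaneous (proceeds in reverse).

ΔG = 15.9 kJ/mol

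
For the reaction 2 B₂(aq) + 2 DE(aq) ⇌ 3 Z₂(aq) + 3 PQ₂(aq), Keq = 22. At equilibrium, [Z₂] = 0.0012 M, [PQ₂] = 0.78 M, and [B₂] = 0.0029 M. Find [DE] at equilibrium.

At equilibrium, Keq = [Z₂]³·[PQ₂]³ / ([B₂]²·[DE]²) = 22.
(0.0012)³·(0.78)³ / ((0.0029)²·([DE])²) = 22
[DE]² = 4.43×10⁻⁶ ⇒ [DE] = 0.0021 M

[DE] = 0.0021 M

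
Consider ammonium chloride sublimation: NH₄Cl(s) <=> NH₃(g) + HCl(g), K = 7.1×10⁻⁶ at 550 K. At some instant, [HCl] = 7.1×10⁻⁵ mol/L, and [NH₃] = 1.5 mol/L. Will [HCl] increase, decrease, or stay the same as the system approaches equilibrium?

(NH₄Cl is a pure solid — omitted from Q.)
Q = [NH₃]·[HCl] = (1.5)·(7.1×10⁻⁵) = 1.1×10⁻⁴
Q = 1.1×10⁻⁴ > K = 7.1×10⁻⁶: net reverse reaction.
HCl is a product, so it decreases.

decrease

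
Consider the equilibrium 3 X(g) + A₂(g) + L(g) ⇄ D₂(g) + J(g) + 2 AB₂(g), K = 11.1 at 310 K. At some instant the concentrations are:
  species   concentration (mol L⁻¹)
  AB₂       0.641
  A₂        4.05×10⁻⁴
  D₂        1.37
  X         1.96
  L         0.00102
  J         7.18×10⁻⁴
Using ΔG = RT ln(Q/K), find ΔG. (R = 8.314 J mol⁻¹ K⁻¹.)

ΔG = 6.34 kJ/mol

Q = [D₂]·[J]·[AB₂]² / ([X]³·[A₂]·[L]) = (1.37)·(7.18×10⁻⁴)·(0.641)² / ((1.96)³·(4.05×10⁻⁴)·(0.00102)) = 130
ΔG = RT ln(Q/K) = (8.314 J mol⁻¹ K⁻¹)(310 K) × ln(130/11.1)
   = (2.577 kJ/mol)(2.461) = 6.34 kJ/mol
ΔG > 0, so the forward reaction is non-spontaneous (proceeds in reverse).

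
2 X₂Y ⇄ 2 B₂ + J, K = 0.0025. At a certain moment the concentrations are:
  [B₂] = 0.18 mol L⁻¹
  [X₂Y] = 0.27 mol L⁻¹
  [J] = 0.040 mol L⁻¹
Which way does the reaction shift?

Q = [B₂]²·[J] / [X₂Y]² = (0.18)²·(0.040) / (0.27)² = 0.018
Q = 0.018 > K = 0.0025, so the reverse reaction proceeds.

in the reverse direction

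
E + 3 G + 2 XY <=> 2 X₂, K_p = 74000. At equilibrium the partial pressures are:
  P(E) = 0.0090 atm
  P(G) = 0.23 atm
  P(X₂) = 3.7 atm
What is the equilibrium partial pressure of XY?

P(XY) = 1.3 atm

At equilibrium, K_p = P(X₂)² / (P(E)·P(G)³·P(XY)²) = 74000.
(3.7)² / ((0.0090)·(0.23)³·(P(XY))²) = 74000
P(XY)² = 1.69 ⇒ P(XY) = 1.3 atm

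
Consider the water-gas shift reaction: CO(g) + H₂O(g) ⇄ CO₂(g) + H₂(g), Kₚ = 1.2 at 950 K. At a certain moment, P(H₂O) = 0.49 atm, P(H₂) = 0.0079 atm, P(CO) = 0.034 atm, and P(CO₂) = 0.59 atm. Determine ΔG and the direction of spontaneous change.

Qₚ = P(CO₂)·P(H₂) / (P(CO)·P(H₂O)) = (0.59)·(0.0079) / ((0.034)·(0.49)) = 0.280
ΔG = RT ln(Qₚ/Kₚ) = (8.314 J mol⁻¹ K⁻¹)(950 K) × ln(0.280/1.2)
   = (7.898 kJ/mol)(-1.455) = -11.5 kJ/mol
ΔG < 0, so the forward reaction is spontaneous (proceeds forward).

ΔG = -11.5 kJ/mol; the forward reaction is spontaneous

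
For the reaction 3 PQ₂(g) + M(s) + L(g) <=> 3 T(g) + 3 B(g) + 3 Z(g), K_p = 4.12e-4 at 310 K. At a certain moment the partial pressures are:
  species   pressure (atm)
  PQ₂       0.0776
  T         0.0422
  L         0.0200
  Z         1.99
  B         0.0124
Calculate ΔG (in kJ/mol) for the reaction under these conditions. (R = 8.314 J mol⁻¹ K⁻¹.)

ΔG = -3.16 kJ/mol

(M is a pure solid — omitted from Q_p.)
Q_p = P(T)³·P(B)³·P(Z)³ / (P(PQ₂)³·P(L)) = (0.0422)³·(0.0124)³·(1.99)³ / ((0.0776)³·(0.0200)) = 1.21e-4
ΔG = RT ln(Q_p/K_p) = (8.314 J mol⁻¹ K⁻¹)(310 K) × ln(1.21e-4/4.12e-4)
   = (2.577 kJ/mol)(-1.225) = -3.16 kJ/mol
ΔG < 0, so the forward reaction is spontaneous (proceeds forward).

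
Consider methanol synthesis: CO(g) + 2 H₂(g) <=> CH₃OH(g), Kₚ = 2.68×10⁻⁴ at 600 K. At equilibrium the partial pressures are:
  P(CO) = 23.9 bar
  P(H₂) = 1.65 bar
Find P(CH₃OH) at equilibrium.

At equilibrium, Kₚ = P(CH₃OH) / (P(CO)·P(H₂)²) = 2.68×10⁻⁴.
(P(CH₃OH)) / ((23.9)·(1.65)²) = 2.68×10⁻⁴
P(CH₃OH) = 0.0174 bar

P(CH₃OH) = 0.0174 bar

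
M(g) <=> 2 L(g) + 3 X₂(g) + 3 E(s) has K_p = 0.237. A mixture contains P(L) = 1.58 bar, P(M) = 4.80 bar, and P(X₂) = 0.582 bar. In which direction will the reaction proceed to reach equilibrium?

toward products

(E is a pure solid — omitted from Q_p.)
Q_p = P(L)²·P(X₂)³ / P(M) = (1.58)²·(0.582)³ / (4.80) = 0.103
Q_p = 0.103 < K_p = 0.237, so the forward reaction proceeds.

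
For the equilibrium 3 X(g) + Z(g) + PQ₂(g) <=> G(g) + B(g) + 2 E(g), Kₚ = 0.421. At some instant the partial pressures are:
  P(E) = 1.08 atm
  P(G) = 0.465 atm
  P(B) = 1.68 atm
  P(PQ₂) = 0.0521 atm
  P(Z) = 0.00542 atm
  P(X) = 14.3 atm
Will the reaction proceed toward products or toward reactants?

Qₚ = P(G)·P(B)·P(E)² / (P(X)³·P(Z)·P(PQ₂)) = (0.465)·(1.68)·(1.08)² / ((14.3)³·(0.00542)·(0.0521)) = 1.10
Qₚ = 1.10 > Kₚ = 0.421, so the reverse reaction proceeds.

to the left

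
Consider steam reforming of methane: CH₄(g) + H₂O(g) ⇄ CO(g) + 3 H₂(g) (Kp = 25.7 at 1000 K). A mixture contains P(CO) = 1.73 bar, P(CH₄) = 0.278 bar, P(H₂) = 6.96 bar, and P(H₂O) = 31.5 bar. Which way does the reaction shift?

reverse (toward reactants)

Qp = P(CO)·P(H₂)³ / (P(CH₄)·P(H₂O)) = (1.73)·(6.96)³ / ((0.278)·(31.5)) = 66.6
Qp = 66.6 > Kp = 25.7, so the reverse reaction proceeds.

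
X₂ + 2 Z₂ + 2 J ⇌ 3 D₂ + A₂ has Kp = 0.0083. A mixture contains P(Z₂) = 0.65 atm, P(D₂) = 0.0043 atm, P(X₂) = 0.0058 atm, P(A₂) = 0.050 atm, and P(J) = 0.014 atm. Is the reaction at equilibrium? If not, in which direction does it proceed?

Qp = P(D₂)³·P(A₂) / (P(X₂)·P(Z₂)²·P(J)²) = (0.0043)³·(0.050) / ((0.0058)·(0.65)²·(0.014)²) = 0.0083
Qp = 0.0083 = Kp, so the system is already at equilibrium.

neither direction; the system is at equilibrium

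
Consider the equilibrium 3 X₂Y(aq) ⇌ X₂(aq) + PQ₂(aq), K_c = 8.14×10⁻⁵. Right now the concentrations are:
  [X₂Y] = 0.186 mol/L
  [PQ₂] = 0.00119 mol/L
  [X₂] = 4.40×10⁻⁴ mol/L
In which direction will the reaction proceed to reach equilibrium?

Q_c = [X₂]·[PQ₂] / [X₂Y]³ = (4.40×10⁻⁴)·(0.00119) / (0.186)³ = 8.14×10⁻⁵
Q_c = 8.14×10⁻⁵ = K_c, so the system is already at equilibrium.

at equilibrium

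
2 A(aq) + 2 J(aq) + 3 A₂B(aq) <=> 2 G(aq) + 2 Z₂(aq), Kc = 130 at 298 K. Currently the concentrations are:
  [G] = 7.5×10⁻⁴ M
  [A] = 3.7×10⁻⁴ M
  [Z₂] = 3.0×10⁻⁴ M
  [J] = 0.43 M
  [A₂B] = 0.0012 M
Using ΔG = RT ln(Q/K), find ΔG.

Qc = [G]²·[Z₂]² / ([A]²·[J]²·[A₂B]³) = (7.5×10⁻⁴)²·(3.0×10⁻⁴)² / ((3.7×10⁻⁴)²·(0.43)²·(0.0012)³) = 1160
ΔG = RT ln(Qc/Kc) = (8.314 J mol⁻¹ K⁻¹)(298 K) × ln(1160/130)
   = (2.478 kJ/mol)(2.189) = 5.42 kJ/mol
ΔG > 0, so the forward reaction is non-spontaneous (proceeds in reverse).

ΔG = 5.42 kJ/mol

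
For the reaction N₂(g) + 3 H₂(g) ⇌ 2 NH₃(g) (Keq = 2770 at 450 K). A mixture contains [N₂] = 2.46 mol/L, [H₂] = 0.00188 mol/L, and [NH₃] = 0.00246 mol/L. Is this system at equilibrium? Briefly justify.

Q = [NH₃]² / ([N₂]·[H₂]³) = (0.00246)² / ((2.46)·(0.00188)³) = 370
Q = 370 < Keq = 2770: net forward reaction.

no; Q < K, reaction proceeds forward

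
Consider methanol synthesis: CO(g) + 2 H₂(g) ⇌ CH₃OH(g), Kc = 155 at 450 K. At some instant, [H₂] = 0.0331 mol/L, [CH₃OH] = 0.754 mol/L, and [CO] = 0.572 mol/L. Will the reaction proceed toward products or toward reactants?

Qc = [CH₃OH] / ([CO]·[H₂]²) = (0.754) / ((0.572)·(0.0331)²) = 1200
Qc = 1200 > Kc = 155, so the reverse reaction proceeds.

reverse (toward reactants)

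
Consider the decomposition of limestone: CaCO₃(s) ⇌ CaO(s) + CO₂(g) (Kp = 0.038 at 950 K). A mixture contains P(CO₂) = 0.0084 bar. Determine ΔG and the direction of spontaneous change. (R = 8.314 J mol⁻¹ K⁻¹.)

(CaCO₃, CaO are pure solids — omitted from Qp.)
Qp = P(CO₂) = 0.00840
ΔG = RT ln(Qp/Kp) = (8.314 J mol⁻¹ K⁻¹)(950 K) × ln(0.00840/0.038)
   = (7.898 kJ/mol)(-1.509) = -11.9 kJ/mol
ΔG < 0, so the forward reaction is spontaneous (proceeds forward).

ΔG = -11.9 kJ/mol; the forward reaction is spontaneous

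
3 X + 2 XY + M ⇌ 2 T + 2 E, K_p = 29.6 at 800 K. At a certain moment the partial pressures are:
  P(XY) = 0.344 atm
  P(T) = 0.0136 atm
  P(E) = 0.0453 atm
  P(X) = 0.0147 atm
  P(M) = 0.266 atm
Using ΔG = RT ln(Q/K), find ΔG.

Q_p = P(T)²·P(E)² / (P(X)³·P(XY)²·P(M)) = (0.0136)²·(0.0453)² / ((0.0147)³·(0.344)²·(0.266)) = 3.80
ΔG = RT ln(Q_p/K_p) = (8.314 J mol⁻¹ K⁻¹)(800 K) × ln(3.80/29.6)
   = (6.651 kJ/mol)(-2.053) = -13.7 kJ/mol
ΔG < 0, so the forward reaction is spontaneous (proceeds forward).

ΔG = -13.7 kJ/mol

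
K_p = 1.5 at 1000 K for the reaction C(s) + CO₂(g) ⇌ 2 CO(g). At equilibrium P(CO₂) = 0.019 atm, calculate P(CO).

(C is a pure solid — omitted from K_p.)
At equilibrium, K_p = P(CO)² / P(CO₂) = 1.5.
(P(CO))² / (0.019) = 1.5
P(CO)² = 0.0285 ⇒ P(CO) = 0.17 atm

P(CO) = 0.17 atm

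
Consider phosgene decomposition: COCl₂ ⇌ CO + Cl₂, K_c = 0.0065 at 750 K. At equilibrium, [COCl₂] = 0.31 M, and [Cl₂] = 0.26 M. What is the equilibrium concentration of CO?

At equilibrium, K_c = [CO]·[Cl₂] / [COCl₂] = 0.0065.
([CO])·(0.26) / (0.31) = 0.0065
[CO] = 0.00775 = 0.0078 M

[CO] = 0.0078 M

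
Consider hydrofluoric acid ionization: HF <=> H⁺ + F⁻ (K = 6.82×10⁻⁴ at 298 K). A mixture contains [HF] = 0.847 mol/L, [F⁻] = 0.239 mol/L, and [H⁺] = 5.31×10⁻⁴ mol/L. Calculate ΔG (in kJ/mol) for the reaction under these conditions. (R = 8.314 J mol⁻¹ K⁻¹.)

ΔG = -3.75 kJ/mol

Q = [H⁺]·[F⁻] / [HF] = (5.31×10⁻⁴)·(0.239) / (0.847) = 1.50×10⁻⁴
ΔG = RT ln(Q/K) = (8.314 J mol⁻¹ K⁻¹)(298 K) × ln(1.50×10⁻⁴/6.82×10⁻⁴)
   = (2.478 kJ/mol)(-1.514) = -3.75 kJ/mol
ΔG < 0, so the forward reaction is spontaneous (proceeds forward).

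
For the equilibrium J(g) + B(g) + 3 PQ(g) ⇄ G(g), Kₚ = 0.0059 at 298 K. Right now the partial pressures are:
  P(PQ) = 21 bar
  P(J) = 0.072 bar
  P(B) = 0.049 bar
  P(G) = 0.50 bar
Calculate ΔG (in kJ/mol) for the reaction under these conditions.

Qₚ = P(G) / (P(J)·P(B)·P(PQ)³) = (0.50) / ((0.072)·(0.049)·(21)³) = 0.0153
ΔG = RT ln(Qₚ/Kₚ) = (8.314 J mol⁻¹ K⁻¹)(298 K) × ln(0.0153/0.0059)
   = (2.478 kJ/mol)(0.9529) = 2.36 kJ/mol
ΔG > 0, so the forward reaction is non-spontaneous (proceeds in reverse).

ΔG = 2.36 kJ/mol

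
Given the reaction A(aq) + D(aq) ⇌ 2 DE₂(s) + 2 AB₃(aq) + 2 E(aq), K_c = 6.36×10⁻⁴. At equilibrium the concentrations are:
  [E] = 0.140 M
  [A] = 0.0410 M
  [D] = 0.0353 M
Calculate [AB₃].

[AB₃] = 0.00685 M

(DE₂ is a pure solid — omitted from K_c.)
At equilibrium, K_c = [AB₃]²·[E]² / ([A]·[D]) = 6.36×10⁻⁴.
([AB₃])²·(0.140)² / ((0.0410)·(0.0353)) = 6.36×10⁻⁴
[AB₃]² = 4.70×10⁻⁵ ⇒ [AB₃] = 0.00685 M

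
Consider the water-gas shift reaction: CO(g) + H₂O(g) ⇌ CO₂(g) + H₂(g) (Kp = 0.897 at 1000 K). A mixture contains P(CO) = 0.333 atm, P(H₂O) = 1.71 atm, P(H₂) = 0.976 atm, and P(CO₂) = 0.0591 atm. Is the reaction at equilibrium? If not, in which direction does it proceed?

Qp = P(CO₂)·P(H₂) / (P(CO)·P(H₂O)) = (0.0591)·(0.976) / ((0.333)·(1.71)) = 0.101
Qp = 0.101 < Kp = 0.897, so the forward reaction proceeds.

in the forward direction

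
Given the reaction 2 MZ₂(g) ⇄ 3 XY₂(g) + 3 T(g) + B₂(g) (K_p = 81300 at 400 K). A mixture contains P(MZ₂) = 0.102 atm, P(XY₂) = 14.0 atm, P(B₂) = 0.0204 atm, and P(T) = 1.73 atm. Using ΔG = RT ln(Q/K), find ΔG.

ΔG = -3.56 kJ/mol

Q_p = P(XY₂)³·P(T)³·P(B₂) / P(MZ₂)² = (14.0)³·(1.73)³·(0.0204) / (0.102)² = 27900
ΔG = RT ln(Q_p/K_p) = (8.314 J mol⁻¹ K⁻¹)(400 K) × ln(27900/81300)
   = (3.326 kJ/mol)(-1.070) = -3.56 kJ/mol
ΔG < 0, so the forward reaction is spontaneous (proceeds forward).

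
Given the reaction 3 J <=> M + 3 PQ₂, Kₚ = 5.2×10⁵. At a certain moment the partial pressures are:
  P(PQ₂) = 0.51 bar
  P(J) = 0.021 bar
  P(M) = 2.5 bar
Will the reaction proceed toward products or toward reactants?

Qₚ = P(M)·P(PQ₂)³ / P(J)³ = (2.5)·(0.51)³ / (0.021)³ = 36000
Qₚ = 36000 < Kₚ = 5.2×10⁵, so the forward reaction proceeds.

in the forward direction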